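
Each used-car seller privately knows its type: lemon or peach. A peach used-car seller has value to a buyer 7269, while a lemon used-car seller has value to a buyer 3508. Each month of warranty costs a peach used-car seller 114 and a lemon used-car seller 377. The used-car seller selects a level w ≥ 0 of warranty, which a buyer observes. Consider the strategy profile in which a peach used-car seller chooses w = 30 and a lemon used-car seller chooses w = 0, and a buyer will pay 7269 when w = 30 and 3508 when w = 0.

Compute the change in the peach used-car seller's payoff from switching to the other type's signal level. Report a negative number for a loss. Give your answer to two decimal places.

Playing w = 30 the peach used-car seller receives 7269 − 114 × 30 = 3849.
Deviating to w = 0 yields 3508 instead.
Gain from deviating: 3508 − 3849 = -341.00.
The gain is negative, so the peach type's incentive-compatibility constraint is satisfied.

-341.00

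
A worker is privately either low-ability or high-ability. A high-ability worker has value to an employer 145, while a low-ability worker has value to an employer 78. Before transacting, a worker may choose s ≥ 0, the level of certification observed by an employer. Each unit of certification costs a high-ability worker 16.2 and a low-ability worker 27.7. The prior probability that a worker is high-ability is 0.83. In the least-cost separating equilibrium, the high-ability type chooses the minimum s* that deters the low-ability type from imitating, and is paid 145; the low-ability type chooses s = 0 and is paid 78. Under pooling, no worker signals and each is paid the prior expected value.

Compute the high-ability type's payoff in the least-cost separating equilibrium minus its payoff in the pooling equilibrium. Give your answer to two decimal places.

-27.79

Least-cost separating signal: s* solves 78 = 145 − 27.7·s*, so s* = (145 − 78)/27.7 ≈ 2.4188.
High-ability type's separating payoff: 145 − 16.2 × s* = 145 − 16.2 × (145 − 78)/27.7 = 145 − 1085.4/27.7 ≈ 105.8159.
Pooling payoff: 0.83 × 145 + 0.17 × 78 = 133.61.
Difference: 105.8159 − 133.61 = -27.7941, i.e. -27.79 to two decimal places.
The high-ability type would prefer the pooling outcome.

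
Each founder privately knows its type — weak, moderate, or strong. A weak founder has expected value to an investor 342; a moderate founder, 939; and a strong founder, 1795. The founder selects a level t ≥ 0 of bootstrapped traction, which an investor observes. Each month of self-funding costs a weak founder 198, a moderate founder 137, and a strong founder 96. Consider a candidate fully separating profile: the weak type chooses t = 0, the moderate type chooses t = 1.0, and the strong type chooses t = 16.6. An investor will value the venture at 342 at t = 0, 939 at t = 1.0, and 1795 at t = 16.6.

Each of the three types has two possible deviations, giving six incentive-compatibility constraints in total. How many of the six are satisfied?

3

Weak (own payoff 342): to t=1.0 gives 939 − 198×1.0 = 741 → profitable ✗; to t=16.6 gives 1795 − 198×16.6 = -1491.8 → no gain ✓.
Moderate (own payoff 939 − 137×1.0 = 802): to t=0 gives 342 → no gain ✓; to t=16.6 gives 1795 − 137×16.6 = -479.2 → no gain ✓.
Strong (own payoff 1795 − 96×16.6 = 201.4): to t=0 gives 342 → profitable ✗; to t=1.0 gives 939 − 96×1.0 = 843 → profitable ✗.
3 of the 6 constraints hold; not an equilibrium.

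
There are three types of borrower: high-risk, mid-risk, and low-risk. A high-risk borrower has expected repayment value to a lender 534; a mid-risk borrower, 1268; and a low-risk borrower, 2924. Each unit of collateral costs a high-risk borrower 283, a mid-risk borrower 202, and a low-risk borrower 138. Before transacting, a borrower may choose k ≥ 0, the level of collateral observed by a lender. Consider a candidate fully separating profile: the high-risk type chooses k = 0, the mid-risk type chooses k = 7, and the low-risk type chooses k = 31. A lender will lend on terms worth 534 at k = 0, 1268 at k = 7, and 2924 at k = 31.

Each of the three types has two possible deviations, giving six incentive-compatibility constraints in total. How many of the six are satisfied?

High-risk (own payoff 534): to k=7 gives 1268 − 283×7 = -713 → no gain ✓; to k=31 gives 2924 − 283×31 = -5849 → no gain ✓.
Low-risk (own payoff 2924 − 138×31 = -1354): to k=0 gives 534 → profitable ✗; to k=7 gives 1268 − 138×7 = 302 → profitable ✗.
Mid-risk (own payoff 1268 − 202×7 = -146): to k=0 gives 534 → profitable ✗; to k=31 gives 2924 − 202×31 = -3338 → no gain ✓.
3 of the 6 constraints hold; not an equilibrium.

3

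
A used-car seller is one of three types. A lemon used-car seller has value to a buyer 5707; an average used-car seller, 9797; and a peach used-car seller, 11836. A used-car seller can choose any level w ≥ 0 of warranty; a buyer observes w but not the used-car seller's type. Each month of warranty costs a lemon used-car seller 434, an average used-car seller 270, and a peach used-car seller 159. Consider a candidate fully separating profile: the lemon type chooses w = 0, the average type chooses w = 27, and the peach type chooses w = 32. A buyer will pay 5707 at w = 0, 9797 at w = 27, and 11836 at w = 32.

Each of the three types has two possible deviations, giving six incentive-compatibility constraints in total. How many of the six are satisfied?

Average (own payoff 9797 − 270×27 = 2507): to w=0 gives 5707 → profitable ✗; to w=32 gives 11836 − 270×32 = 3196 → profitable ✗.
Peach (own payoff 11836 − 159×32 = 6748): to w=0 gives 5707 → no gain ✓; to w=27 gives 9797 − 159×27 = 5504 → no gain ✓.
Lemon (own payoff 5707): to w=27 gives 9797 − 434×27 = -1921 → no gain ✓; to w=32 gives 11836 − 434×32 = -2052 → no gain ✓.
4 of the 6 constraints hold; not an equilibrium.

4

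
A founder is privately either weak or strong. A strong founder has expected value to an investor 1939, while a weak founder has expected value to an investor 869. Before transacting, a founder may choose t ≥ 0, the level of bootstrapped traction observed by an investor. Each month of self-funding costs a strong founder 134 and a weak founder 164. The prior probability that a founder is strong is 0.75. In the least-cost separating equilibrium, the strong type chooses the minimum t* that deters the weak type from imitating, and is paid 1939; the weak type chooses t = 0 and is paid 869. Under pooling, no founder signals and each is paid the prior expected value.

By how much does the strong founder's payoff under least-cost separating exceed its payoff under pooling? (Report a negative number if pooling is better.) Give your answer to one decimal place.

-606.8

Least-cost separating signal: t* solves 869 = 1939 − 164·t*, so t* = (1939 − 869)/164 ≈ 6.5244.
Strong type's separating payoff: 1939 − 134 × t* = 1939 − 134 × (1939 − 869)/164 = 1939 − 143380/164 ≈ 1064.732.
Pooling payoff: 0.75 × 1939 + 0.25 × 869 = 1671.5.
Difference: 1064.732 − 1671.5 = -606.768, i.e. -606.8 to one decimal place.
The strong type would prefer the pooling outcome.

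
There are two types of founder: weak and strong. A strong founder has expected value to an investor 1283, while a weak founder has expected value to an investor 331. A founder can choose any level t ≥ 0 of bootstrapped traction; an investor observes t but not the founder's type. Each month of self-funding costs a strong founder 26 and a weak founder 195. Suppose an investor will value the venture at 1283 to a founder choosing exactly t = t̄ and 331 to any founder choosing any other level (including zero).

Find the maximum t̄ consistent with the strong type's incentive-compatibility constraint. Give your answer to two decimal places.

Choosing t̄ yields the strong type 1283 − 26·t̄; choosing zero yields 331.
The strong type is indifferent at 1283 − 26·t̄ = 331, i.e. t̄ = (1283 − 331) / 26 ≈ 36.62.
For any t̄ above 36.62 the strong type would rather pool at zero, so separation collapses.

36.62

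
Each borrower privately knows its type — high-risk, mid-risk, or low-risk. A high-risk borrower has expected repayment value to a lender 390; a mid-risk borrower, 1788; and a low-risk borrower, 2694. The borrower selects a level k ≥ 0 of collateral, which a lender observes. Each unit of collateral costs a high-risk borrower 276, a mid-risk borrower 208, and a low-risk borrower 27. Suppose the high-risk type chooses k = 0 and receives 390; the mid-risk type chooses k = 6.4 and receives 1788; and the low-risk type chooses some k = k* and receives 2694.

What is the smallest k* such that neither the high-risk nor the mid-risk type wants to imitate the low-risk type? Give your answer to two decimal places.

10.76

High-risk type (on-path payoff 390) won't mimic when 390 ≥ 2694 − 276·k*, i.e. k* ≥ 8.35.
Mid-risk type (on-path payoff 1788 − 208×6.4 = 456.8) won't mimic when 456.8 ≥ 2694 − 208·k*, i.e. k* ≥ 10.76.
Both must hold, so k* = max(8.35, 10.76) = 10.76. The mid-risk type's constraint binds.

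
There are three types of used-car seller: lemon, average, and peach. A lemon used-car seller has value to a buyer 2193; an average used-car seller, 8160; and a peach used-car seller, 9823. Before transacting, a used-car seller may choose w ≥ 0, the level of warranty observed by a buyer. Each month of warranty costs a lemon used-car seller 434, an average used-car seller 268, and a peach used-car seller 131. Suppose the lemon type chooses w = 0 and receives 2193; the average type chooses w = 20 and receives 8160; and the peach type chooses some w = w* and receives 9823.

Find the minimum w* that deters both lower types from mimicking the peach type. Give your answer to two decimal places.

26.21

Average type (on-path payoff 8160 − 268×20 = 2800) won't mimic when 2800 ≥ 9823 − 268·w*, i.e. w* ≥ 26.21.
Lemon type (on-path payoff 2193) won't mimic when 2193 ≥ 9823 − 434·w*, i.e. w* ≥ 17.58.
Both must hold, so w* = max(17.58, 26.21) = 26.21. The average type's constraint binds.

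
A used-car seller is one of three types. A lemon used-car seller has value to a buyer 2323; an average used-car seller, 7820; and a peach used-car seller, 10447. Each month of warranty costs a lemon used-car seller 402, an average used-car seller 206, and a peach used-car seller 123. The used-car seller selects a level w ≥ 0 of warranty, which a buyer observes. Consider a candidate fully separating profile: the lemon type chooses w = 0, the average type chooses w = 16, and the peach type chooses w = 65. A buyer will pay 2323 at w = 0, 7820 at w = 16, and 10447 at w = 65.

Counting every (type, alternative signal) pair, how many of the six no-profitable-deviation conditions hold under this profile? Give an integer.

Lemon (own payoff 2323): to w=16 gives 7820 − 402×16 = 1388 → no gain ✓; to w=65 gives 10447 − 402×65 = -15683 → no gain ✓.
Peach (own payoff 10447 − 123×65 = 2452): to w=0 gives 2323 → no gain ✓; to w=16 gives 7820 − 123×16 = 5852 → profitable ✗.
Average (own payoff 7820 − 206×16 = 4524): to w=0 gives 2323 → no gain ✓; to w=65 gives 10447 − 206×65 = -2943 → no gain ✓.
5 of the 6 constraints hold; not an equilibrium.

5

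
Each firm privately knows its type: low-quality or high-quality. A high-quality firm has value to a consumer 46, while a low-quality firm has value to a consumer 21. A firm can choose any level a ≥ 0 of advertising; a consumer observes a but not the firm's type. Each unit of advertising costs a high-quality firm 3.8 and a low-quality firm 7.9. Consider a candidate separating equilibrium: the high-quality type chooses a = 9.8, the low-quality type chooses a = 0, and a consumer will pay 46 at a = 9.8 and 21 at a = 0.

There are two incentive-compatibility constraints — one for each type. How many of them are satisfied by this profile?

1

Low-quality type: stay at 0 → 21; mimic → 46 − 7.9 × 9.8 = -31.42. IC holds (21 ≥ -31.42).
High-quality type: signal → 46 − 3.8 × 9.8 = 8.76; deviate to 0 → 21. IC fails (8.76 < 21).
1 of 2 constraints hold, so this profile is not an equilibrium.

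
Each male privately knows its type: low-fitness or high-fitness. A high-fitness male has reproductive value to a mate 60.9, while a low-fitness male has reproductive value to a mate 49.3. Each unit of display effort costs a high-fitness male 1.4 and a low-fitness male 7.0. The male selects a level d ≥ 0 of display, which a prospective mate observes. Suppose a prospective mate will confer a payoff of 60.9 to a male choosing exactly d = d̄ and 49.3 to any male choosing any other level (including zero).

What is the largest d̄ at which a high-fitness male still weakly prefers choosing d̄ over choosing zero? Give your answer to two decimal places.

8.29

Choosing d̄ yields the high-fitness type 60.9 − 1.4·d̄; choosing zero yields 49.3.
The high-fitness type is indifferent at 60.9 − 1.4·d̄ = 49.3, i.e. d̄ = (60.9 − 49.3) / 1.4 ≈ 8.29.
For any d̄ above 8.29 the high-fitness type would rather pool at zero, so separation collapses.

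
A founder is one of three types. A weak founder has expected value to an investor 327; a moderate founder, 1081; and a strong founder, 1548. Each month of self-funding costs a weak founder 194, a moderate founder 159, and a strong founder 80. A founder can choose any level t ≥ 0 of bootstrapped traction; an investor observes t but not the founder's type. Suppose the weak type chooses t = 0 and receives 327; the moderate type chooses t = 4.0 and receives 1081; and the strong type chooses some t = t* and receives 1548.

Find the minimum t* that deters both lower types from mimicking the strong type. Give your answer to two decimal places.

Weak type (on-path payoff 327) won't mimic when 327 ≥ 1548 − 194·t*, i.e. t* ≥ 6.29.
Moderate type (on-path payoff 1081 − 159×4.0 = 445) won't mimic when 445 ≥ 1548 − 159·t*, i.e. t* ≥ 6.94.
Both must hold, so t* = max(6.29, 6.94) = 6.94. The moderate type's constraint binds.

6.94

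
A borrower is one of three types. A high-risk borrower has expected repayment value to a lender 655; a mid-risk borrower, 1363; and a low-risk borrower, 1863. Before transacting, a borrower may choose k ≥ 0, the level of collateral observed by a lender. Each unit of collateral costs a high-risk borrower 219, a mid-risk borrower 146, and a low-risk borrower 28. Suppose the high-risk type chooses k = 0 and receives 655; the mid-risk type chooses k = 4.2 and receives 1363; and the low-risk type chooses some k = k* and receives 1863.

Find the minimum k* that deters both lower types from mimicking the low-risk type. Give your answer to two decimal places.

Mid-risk type (on-path payoff 1363 − 146×4.2 = 749.8) won't mimic when 749.8 ≥ 1863 − 146·k*, i.e. k* ≥ 7.62.
High-risk type (on-path payoff 655) won't mimic when 655 ≥ 1863 − 219·k*, i.e. k* ≥ 5.52.
Both must hold, so k* = max(5.52, 7.62) = 7.62. The mid-risk type's constraint binds.

7.62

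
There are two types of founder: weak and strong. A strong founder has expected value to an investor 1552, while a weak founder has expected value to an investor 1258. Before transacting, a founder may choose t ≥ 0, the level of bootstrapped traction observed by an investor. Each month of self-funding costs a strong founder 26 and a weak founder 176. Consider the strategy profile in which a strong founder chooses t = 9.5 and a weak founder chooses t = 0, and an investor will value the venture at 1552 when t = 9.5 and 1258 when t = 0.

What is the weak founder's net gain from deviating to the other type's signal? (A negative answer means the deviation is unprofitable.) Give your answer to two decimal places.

-1378.00

Playing t = 0 the weak founder receives 1258.
Deviating to t = 9.5 brings payment 1552 at cost 176 × 9.5 = 1672, netting -120.
Gain from deviating: -120 − 1258 = -1378.00.
The gain is negative, so the weak type's incentive-compatibility constraint is satisfied.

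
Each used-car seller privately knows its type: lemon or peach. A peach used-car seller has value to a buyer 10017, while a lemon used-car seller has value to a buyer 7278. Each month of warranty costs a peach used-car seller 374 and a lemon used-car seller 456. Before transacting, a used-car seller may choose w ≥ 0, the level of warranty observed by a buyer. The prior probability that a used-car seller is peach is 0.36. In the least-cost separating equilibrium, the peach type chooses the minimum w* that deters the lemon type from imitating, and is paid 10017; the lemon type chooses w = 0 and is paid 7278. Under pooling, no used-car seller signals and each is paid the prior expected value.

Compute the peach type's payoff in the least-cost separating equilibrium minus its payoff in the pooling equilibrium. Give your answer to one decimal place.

-493.5

Least-cost separating signal: w* solves 7278 = 10017 − 456·w*, so w* = (10017 − 7278)/456 ≈ 6.0066.
Peach type's separating payoff: 10017 − 374 × w* = 10017 − 374 × (10017 − 7278)/456 = 10017 − 1024386/456 ≈ 7770.539.
Pooling payoff: 0.36 × 10017 + 0.64 × 7278 = 8264.04.
Difference: 7770.539 − 8264.04 = -493.501, i.e. -493.5 to one decimal place.
The peach type would prefer the pooling outcome.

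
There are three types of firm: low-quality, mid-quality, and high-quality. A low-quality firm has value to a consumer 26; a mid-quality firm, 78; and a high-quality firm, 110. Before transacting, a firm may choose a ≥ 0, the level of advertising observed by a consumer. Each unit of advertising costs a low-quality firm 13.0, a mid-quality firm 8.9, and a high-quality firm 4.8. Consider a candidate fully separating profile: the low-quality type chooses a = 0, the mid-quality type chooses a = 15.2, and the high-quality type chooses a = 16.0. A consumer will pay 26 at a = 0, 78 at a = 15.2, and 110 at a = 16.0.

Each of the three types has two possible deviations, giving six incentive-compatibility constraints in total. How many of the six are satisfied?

4

Mid-quality (own payoff 78 − 8.9×15.2 = -57.28): to a=0 gives 26 → profitable ✗; to a=16.0 gives 110 − 8.9×16.0 = -32.4 → profitable ✗.
Low-quality (own payoff 26): to a=15.2 gives 78 − 13.0×15.2 = -119.6 → no gain ✓; to a=16.0 gives 110 − 13.0×16.0 = -98 → no gain ✓.
High-quality (own payoff 110 − 4.8×16.0 = 33.2): to a=0 gives 26 → no gain ✓; to a=15.2 gives 78 − 4.8×15.2 = 5.04 → no gain ✓.
4 of the 6 constraints hold; not an equilibrium.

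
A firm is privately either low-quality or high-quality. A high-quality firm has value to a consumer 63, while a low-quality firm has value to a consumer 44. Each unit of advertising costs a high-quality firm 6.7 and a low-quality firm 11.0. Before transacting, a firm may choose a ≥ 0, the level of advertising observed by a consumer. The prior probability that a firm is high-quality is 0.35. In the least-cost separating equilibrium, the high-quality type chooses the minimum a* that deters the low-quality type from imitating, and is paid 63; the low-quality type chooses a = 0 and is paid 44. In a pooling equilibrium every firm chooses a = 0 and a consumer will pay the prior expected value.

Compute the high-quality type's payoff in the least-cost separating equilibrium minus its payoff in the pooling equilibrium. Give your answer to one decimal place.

0.8

Least-cost separating signal: a* solves 44 = 63 − 11.0·a*, so a* = (63 − 44)/11.0 ≈ 1.7273.
High-quality type's separating payoff: 63 − 6.7 × a* = 63 − 6.7 × (63 − 44)/11.0 = 63 − 127.3/11.0 ≈ 51.427.
Pooling payoff: 0.35 × 63 + 0.65 × 44 = 50.65.
Difference: 51.427 − 50.65 = 0.777, i.e. 0.8 to one decimal place.
The high-quality type prefers to separate.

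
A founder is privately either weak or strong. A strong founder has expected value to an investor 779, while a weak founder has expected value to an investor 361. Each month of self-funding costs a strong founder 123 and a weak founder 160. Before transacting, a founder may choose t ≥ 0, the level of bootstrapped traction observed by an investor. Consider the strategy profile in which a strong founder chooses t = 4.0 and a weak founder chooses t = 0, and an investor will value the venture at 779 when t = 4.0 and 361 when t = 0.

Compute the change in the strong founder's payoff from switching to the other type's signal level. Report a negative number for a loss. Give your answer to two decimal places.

Playing t = 4.0 the strong founder receives 779 − 123 × 4.0 = 287.
Deviating to t = 0 yields 361 instead.
Gain from deviating: 361 − 287 = 74.00.
The gain is positive, so the strong type's incentive-compatibility constraint is violated — this profile is not a separating equilibrium.

74.00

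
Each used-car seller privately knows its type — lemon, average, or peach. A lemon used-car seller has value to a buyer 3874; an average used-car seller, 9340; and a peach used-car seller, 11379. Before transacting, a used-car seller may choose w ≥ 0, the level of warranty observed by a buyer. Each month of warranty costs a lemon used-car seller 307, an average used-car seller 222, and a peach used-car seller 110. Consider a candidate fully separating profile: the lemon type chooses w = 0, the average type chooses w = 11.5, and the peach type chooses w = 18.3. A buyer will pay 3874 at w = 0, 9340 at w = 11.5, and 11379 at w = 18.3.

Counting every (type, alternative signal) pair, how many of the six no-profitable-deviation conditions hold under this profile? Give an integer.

Lemon (own payoff 3874): to w=11.5 gives 9340 − 307×11.5 = 5809.5 → profitable ✗; to w=18.3 gives 11379 − 307×18.3 = 5760.9 → profitable ✗.
Average (own payoff 9340 − 222×11.5 = 6787): to w=0 gives 3874 → no gain ✓; to w=18.3 gives 11379 − 222×18.3 = 7316.4 → profitable ✗.
Peach (own payoff 11379 − 110×18.3 = 9366): to w=0 gives 3874 → no gain ✓; to w=11.5 gives 9340 − 110×11.5 = 8075 → no gain ✓.
3 of the 6 constraints hold; not an equilibrium.

3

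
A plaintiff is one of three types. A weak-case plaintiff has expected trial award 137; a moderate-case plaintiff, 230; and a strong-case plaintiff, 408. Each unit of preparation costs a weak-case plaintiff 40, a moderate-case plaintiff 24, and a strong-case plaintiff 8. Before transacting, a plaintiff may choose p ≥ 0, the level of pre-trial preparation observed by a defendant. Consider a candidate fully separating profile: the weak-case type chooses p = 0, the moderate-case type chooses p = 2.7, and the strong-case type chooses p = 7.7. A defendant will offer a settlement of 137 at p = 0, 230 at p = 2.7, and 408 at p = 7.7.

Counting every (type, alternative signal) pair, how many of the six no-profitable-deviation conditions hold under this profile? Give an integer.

Weak-case (own payoff 137): to p=2.7 gives 230 − 40×2.7 = 122 → no gain ✓; to p=7.7 gives 408 − 40×7.7 = 100 → no gain ✓.
Moderate-case (own payoff 230 − 24×2.7 = 165.2): to p=0 gives 137 → no gain ✓; to p=7.7 gives 408 − 24×7.7 = 223.2 → profitable ✗.
Strong-case (own payoff 408 − 8×7.7 = 346.4): to p=0 gives 137 → no gain ✓; to p=2.7 gives 230 − 8×2.7 = 208.4 → no gain ✓.
5 of the 6 constraints hold; not an equilibrium.

5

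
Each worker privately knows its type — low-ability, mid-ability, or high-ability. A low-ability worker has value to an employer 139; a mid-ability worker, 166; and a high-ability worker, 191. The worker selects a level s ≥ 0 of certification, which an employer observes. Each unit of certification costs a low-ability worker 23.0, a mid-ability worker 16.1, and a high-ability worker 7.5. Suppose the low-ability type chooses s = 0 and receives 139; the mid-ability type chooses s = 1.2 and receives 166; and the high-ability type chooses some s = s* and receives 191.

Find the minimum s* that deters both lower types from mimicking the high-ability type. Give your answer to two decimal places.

2.75

Low-ability type (on-path payoff 139) won't mimic when 139 ≥ 191 − 23.0·s*, i.e. s* ≥ 2.26.
Mid-ability type (on-path payoff 166 − 16.1×1.2 = 146.68) won't mimic when 146.68 ≥ 191 − 16.1·s*, i.e. s* ≥ 2.75.
Both must hold, so s* = max(2.26, 2.75) = 2.75. The mid-ability type's constraint binds.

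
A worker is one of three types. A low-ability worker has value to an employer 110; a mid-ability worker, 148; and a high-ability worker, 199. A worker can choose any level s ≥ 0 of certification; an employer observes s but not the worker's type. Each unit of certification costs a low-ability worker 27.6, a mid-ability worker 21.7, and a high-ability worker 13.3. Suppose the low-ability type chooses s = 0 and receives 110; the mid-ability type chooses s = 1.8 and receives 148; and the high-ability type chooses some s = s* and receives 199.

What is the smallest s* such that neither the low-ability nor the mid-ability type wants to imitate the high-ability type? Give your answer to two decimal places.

Mid-ability type (on-path payoff 148 − 21.7×1.8 = 108.94) won't mimic when 108.94 ≥ 199 − 21.7·s*, i.e. s* ≥ 4.15.
Low-ability type (on-path payoff 110) won't mimic when 110 ≥ 199 − 27.6·s*, i.e. s* ≥ 3.22.
Both must hold, so s* = max(3.22, 4.15) = 4.15. The mid-ability type's constraint binds.

4.15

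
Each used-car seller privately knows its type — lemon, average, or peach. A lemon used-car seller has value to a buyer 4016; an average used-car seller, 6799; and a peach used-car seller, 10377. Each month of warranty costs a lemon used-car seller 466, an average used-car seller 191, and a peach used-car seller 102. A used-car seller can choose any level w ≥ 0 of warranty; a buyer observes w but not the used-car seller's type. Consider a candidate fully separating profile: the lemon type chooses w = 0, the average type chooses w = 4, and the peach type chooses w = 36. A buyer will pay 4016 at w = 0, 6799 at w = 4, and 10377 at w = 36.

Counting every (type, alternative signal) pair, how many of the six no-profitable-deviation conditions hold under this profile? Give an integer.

Lemon (own payoff 4016): to w=4 gives 6799 − 466×4 = 4935 → profitable ✗; to w=36 gives 10377 − 466×36 = -6399 → no gain ✓.
Peach (own payoff 10377 − 102×36 = 6705): to w=0 gives 4016 → no gain ✓; to w=4 gives 6799 − 102×4 = 6391 → no gain ✓.
Average (own payoff 6799 − 191×4 = 6035): to w=0 gives 4016 → no gain ✓; to w=36 gives 10377 − 191×36 = 3501 → no gain ✓.
5 of the 6 constraints hold; not an equilibrium.

5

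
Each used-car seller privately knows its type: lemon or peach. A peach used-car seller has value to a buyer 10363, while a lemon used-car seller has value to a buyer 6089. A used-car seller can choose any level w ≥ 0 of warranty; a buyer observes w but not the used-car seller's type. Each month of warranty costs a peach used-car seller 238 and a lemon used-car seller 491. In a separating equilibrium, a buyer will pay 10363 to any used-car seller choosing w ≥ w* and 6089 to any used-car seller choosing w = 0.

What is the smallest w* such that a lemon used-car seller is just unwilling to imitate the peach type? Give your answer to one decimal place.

A lemon used-car seller choosing w = 0 receives 6089.
Imitating at w* instead would pay 10363 at cost 491·w*, netting 10363 − 491·w*.
Indifference: 6089 = 10363 − 491·w*, so w* = (10363 − 6089) / 491 ≈ 8.7.
This is the lemon type's binding incentive-compatibility constraint; any w ≥ 8.7 sustains separation on that side.

8.7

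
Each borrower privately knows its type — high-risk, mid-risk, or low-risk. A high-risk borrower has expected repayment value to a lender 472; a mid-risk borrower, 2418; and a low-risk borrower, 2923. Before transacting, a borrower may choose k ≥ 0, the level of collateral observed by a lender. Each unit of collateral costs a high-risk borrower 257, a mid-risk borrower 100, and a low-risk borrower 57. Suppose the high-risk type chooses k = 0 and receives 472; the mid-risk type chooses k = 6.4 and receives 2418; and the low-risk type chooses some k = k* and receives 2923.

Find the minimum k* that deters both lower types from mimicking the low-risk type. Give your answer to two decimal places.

High-risk type (on-path payoff 472) won't mimic when 472 ≥ 2923 − 257·k*, i.e. k* ≥ 9.54.
Mid-risk type (on-path payoff 2418 − 100×6.4 = 1778) won't mimic when 1778 ≥ 2923 − 100·k*, i.e. k* ≥ 11.45.
Both must hold, so k* = max(9.54, 11.45) = 11.45. The mid-risk type's constraint binds.

11.45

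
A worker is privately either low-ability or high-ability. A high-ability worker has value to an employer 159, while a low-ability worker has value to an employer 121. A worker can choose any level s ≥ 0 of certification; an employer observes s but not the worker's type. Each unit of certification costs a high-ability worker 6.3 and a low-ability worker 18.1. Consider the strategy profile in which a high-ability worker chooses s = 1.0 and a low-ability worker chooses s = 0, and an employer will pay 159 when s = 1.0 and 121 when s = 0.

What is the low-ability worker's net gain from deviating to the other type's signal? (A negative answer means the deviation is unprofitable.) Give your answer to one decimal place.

19.9

Playing s = 0 the low-ability worker receives 121.
Deviating to s = 1.0 brings payment 159 at cost 18.1 × 1.0 = 18.1, netting 140.9.
Gain from deviating: 140.9 − 121 = 19.9.
The gain is positive, so the low-ability type's incentive-compatibility constraint is violated — this profile is not a separating equilibrium.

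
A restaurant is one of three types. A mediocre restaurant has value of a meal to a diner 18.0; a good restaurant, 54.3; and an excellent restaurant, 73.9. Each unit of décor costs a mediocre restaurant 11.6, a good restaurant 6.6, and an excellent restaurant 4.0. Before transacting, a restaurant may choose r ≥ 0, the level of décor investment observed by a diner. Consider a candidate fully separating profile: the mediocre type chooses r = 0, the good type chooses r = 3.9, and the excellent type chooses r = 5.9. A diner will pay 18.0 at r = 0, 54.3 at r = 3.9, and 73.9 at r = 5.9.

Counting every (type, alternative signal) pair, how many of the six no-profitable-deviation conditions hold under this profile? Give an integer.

5

Good (own payoff 54.3 − 6.6×3.9 = 28.56): to r=0 gives 18.0 → no gain ✓; to r=5.9 gives 73.9 − 6.6×5.9 = 34.96 → profitable ✗.
Excellent (own payoff 73.9 − 4.0×5.9 = 50.3): to r=0 gives 18.0 → no gain ✓; to r=3.9 gives 54.3 − 4.0×3.9 = 38.7 → no gain ✓.
Mediocre (own payoff 18.0): to r=3.9 gives 54.3 − 11.6×3.9 = 9.06 → no gain ✓; to r=5.9 gives 73.9 − 11.6×5.9 = 5.46 → no gain ✓.
5 of the 6 constraints hold; not an equilibrium.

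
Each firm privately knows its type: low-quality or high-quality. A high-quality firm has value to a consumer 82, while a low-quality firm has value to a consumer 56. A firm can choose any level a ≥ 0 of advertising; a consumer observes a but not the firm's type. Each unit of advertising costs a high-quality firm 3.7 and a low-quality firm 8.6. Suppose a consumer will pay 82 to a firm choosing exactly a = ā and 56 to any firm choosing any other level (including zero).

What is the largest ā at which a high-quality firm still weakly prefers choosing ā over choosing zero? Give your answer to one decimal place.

Choosing ā yields the high-quality type 82 − 3.7·ā; choosing zero yields 56.
The high-quality type is indifferent at 82 − 3.7·ā = 56, i.e. ā = (82 − 56) / 3.7 ≈ 7.0.
For any ā above 7.0 the high-quality type would rather pool at zero, so separation collapses.

7.0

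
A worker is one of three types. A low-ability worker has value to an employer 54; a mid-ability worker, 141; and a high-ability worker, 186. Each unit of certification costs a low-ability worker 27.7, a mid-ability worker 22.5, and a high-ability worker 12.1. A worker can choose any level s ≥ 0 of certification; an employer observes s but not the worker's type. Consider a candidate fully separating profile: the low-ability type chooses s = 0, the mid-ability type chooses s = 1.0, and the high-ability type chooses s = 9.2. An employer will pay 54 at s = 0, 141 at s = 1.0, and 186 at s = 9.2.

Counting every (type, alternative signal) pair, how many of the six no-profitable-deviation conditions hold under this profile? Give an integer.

High-ability (own payoff 186 − 12.1×9.2 = 74.68): to s=0 gives 54 → no gain ✓; to s=1.0 gives 141 − 12.1×1.0 = 128.9 → profitable ✗.
Mid-ability (own payoff 141 − 22.5×1.0 = 118.5): to s=0 gives 54 → no gain ✓; to s=9.2 gives 186 − 22.5×9.2 = -21 → no gain ✓.
Low-ability (own payoff 54): to s=1.0 gives 141 − 27.7×1.0 = 113.3 → profitable ✗; to s=9.2 gives 186 − 27.7×9.2 = -68.84 → no gain ✓.
4 of the 6 constraints hold; not an equilibrium.

4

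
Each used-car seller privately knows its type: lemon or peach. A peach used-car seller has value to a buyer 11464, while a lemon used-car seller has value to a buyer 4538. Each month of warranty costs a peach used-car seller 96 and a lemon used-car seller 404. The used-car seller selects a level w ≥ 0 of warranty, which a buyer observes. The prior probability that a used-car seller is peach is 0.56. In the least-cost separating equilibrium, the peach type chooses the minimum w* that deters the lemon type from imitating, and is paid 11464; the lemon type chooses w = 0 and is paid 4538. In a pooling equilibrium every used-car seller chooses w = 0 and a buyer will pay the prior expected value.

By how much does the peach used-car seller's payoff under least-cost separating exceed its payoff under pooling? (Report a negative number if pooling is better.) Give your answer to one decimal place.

1401.7

Least-cost separating signal: w* solves 4538 = 11464 − 404·w*, so w* = (11464 − 4538)/404 ≈ 17.1436.
Peach type's separating payoff: 11464 − 96 × w* = 11464 − 96 × (11464 − 4538)/404 = 11464 − 664896/404 ≈ 9818.218.
Pooling payoff: 0.56 × 11464 + 0.44 × 4538 = 8416.56.
Difference: 9818.218 − 8416.56 = 1401.658, i.e. 1401.7 to one decimal place.
The peach type prefers to separate.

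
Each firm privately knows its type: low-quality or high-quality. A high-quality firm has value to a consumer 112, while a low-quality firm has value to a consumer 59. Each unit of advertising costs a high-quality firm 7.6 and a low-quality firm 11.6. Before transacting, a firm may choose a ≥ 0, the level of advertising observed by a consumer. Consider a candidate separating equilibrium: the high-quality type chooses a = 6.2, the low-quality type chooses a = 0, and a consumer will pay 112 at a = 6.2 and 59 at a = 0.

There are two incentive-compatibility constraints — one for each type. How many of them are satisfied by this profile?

Low-quality type: stay at 0 → 59; mimic → 112 − 11.6 × 6.2 = 40.08. IC holds (59 ≥ 40.08).
High-quality type: signal → 112 − 7.6 × 6.2 = 64.88; deviate to 0 → 59. IC holds (64.88 ≥ 59).
2 of 2 constraints hold, so this is a separating equilibrium.

2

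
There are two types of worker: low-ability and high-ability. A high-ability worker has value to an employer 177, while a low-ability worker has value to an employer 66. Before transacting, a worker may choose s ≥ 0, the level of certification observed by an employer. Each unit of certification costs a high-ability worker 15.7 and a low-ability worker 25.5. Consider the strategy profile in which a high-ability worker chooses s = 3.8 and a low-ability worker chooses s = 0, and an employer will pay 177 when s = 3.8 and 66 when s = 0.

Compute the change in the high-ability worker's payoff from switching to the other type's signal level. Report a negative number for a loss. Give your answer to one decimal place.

-51.3

Playing s = 3.8 the high-ability worker receives 177 − 15.7 × 3.8 = 117.34.
Deviating to s = 0 yields 66 instead.
Gain from deviating: 66 − 117.34 = -51.34, i.e. -51.3 to one decimal place.
The gain is negative, so the high-ability type's incentive-compatibility constraint is satisfied.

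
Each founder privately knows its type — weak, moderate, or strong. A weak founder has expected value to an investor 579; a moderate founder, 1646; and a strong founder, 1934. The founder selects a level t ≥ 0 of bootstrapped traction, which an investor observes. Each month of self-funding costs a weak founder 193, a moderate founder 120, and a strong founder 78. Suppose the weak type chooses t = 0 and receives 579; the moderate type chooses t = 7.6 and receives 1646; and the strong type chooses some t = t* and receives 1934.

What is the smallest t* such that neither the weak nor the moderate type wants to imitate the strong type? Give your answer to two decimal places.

Moderate type (on-path payoff 1646 − 120×7.6 = 734) won't mimic when 734 ≥ 1934 − 120·t*, i.e. t* ≥ 10.00.
Weak type (on-path payoff 579) won't mimic when 579 ≥ 1934 − 193·t*, i.e. t* ≥ 7.02.
Both must hold, so t* = max(7.02, 10.00) = 10.00. The moderate type's constraint binds.

10.00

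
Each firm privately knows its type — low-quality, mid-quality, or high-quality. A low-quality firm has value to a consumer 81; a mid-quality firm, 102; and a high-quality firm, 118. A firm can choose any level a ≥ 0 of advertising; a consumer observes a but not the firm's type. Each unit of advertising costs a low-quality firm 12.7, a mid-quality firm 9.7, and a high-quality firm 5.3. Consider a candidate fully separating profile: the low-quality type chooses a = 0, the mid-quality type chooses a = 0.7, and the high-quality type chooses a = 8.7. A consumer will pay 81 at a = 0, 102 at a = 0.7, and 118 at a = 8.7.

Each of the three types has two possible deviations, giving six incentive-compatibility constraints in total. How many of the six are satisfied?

3

High-quality (own payoff 118 − 5.3×8.7 = 71.89): to a=0 gives 81 → profitable ✗; to a=0.7 gives 102 − 5.3×0.7 = 98.29 → profitable ✗.
Low-quality (own payoff 81): to a=0.7 gives 102 − 12.7×0.7 = 93.11 → profitable ✗; to a=8.7 gives 118 − 12.7×8.7 = 7.51 → no gain ✓.
Mid-quality (own payoff 102 − 9.7×0.7 = 95.21): to a=0 gives 81 → no gain ✓; to a=8.7 gives 118 − 9.7×8.7 = 33.61 → no gain ✓.
3 of the 6 constraints hold; not an equilibrium.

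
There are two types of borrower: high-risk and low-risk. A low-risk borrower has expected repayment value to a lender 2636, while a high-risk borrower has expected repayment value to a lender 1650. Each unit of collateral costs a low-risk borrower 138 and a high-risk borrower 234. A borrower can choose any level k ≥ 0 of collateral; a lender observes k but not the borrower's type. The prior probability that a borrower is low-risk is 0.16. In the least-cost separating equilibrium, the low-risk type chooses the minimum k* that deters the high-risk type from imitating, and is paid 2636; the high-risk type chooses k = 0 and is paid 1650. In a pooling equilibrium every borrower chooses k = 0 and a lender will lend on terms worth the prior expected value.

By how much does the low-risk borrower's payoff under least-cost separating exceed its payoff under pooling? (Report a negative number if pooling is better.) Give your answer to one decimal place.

Least-cost separating signal: k* solves 1650 = 2636 − 234·k*, so k* = (2636 − 1650)/234 ≈ 4.2137.
Low-risk type's separating payoff: 2636 − 138 × k* = 2636 − 138 × (2636 − 1650)/234 = 2636 − 136068/234 ≈ 2054.513.
Pooling payoff: 0.16 × 2636 + 0.84 × 1650 = 1807.76.
Difference: 2054.513 − 1807.76 = 246.753, i.e. 246.8 to one decimal place.
The low-risk type prefers to separate.

246.8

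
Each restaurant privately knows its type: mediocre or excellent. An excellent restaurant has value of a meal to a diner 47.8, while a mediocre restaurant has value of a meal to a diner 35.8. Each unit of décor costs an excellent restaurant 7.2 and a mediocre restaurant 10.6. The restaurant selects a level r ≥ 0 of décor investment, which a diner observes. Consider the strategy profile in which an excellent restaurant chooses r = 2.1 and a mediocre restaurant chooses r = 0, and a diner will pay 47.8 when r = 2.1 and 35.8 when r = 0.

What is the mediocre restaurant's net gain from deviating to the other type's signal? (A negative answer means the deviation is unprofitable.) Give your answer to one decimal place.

-10.3

Playing r = 0 the mediocre restaurant receives 35.8.
Deviating to r = 2.1 brings payment 47.8 at cost 10.6 × 2.1 = 22.26, netting 25.54.
Gain from deviating: 25.54 − 35.8 = -10.26, i.e. -10.3 to one decimal place.
The gain is negative, so the mediocre type's incentive-compatibility constraint is satisfied.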